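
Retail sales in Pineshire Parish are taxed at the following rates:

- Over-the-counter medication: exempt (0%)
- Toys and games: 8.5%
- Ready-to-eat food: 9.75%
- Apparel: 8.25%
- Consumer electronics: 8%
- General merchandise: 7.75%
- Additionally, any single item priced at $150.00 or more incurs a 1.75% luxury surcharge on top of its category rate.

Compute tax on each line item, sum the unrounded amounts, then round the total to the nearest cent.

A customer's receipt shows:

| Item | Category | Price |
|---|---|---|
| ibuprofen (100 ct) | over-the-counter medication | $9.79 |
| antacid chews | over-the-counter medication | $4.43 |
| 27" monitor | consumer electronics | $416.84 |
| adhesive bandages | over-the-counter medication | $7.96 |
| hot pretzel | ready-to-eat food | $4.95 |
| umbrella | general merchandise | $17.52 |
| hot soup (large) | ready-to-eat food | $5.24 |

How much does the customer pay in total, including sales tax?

Ibuprofen (100 ct) $9.79: over-the-counter medication → 0% → $0.00
Antacid chews $4.43: over-the-counter medication → 0% → $0.00
27" monitor $416.84: consumer electronics → 8% + 1.75% surcharge = 9.75% → $40.6419
Adhesive bandages $7.96: over-the-counter medication → 0% → $0.00
Hot pretzel $4.95: ready-to-eat food → 9.75% → $0.482625
Umbrella $17.52: general merchandise → 7.75% → $1.3578
Hot soup (large) $5.24: ready-to-eat food → 9.75% → $0.5109
Subtotal = $466.73; unrounded tax = $42.993225 → $42.99; total due = $509.72

$509.72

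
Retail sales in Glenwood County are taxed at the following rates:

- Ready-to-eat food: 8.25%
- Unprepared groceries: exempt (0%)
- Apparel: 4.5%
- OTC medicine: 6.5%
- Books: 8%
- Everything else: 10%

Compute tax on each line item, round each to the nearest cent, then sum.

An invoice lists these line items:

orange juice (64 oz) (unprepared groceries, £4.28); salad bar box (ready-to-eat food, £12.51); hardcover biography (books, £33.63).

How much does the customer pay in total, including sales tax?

£54.14

Orange juice (64 oz) £4.28: unprepared groceries → 0% → £0.00
Salad bar box £12.51: ready-to-eat food → 8.25% → £1.03
Hardcover biography £33.63: books → 8% → £2.69
Subtotal = £50.42; tax = £3.72; total due = £54.14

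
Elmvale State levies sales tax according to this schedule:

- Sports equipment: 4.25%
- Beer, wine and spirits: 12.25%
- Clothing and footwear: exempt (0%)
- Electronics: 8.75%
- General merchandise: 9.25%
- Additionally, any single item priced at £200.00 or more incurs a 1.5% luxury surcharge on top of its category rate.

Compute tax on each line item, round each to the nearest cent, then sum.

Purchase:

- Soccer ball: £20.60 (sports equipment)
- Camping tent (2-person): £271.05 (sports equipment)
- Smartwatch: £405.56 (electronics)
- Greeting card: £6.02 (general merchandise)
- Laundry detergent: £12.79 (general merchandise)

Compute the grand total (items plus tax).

Soccer ball £20.60: sports equipment → 4.25% → £0.88
Camping tent (2-person) £271.05: sports equipment → 4.25% + 1.5% surcharge = 5.75% → £15.59
Smartwatch £405.56: electronics → 8.75% + 1.5% surcharge = 10.25% → £41.57
Greeting card £6.02: general merchandise → 9.25% → £0.56
Laundry detergent £12.79: general merchandise → 9.25% → £1.18
Subtotal = £716.02; tax = £59.78; total due = £775.80

£775.80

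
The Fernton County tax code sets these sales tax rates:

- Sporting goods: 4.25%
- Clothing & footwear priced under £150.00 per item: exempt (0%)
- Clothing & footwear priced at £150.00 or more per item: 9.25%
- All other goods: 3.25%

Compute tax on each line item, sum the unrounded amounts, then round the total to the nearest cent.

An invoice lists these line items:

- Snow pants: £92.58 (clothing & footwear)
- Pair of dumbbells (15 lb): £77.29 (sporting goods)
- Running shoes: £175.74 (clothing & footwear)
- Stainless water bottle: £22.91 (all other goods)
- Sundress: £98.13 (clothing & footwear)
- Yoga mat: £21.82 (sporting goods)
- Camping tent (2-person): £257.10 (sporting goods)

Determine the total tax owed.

£32.14

Snow pants £92.58: clothing & footwear, under £150.00 → 0% → £0.00
Pair of dumbbells (15 lb) £77.29: sporting goods → 4.25% → £3.284825
Running shoes £175.74: clothing & footwear, £150.00 or more → 9.25% → £16.25595
Stainless water bottle £22.91: all other goods → 3.25% → £0.744575
Sundress £98.13: clothing & footwear, under £150.00 → 0% → £0.00
Yoga mat £21.82: sporting goods → 4.25% → £0.92735
Camping tent (2-person) £257.10: sporting goods → 4.25% → £10.92675
Unrounded tax sum = £32.13945 → £32.14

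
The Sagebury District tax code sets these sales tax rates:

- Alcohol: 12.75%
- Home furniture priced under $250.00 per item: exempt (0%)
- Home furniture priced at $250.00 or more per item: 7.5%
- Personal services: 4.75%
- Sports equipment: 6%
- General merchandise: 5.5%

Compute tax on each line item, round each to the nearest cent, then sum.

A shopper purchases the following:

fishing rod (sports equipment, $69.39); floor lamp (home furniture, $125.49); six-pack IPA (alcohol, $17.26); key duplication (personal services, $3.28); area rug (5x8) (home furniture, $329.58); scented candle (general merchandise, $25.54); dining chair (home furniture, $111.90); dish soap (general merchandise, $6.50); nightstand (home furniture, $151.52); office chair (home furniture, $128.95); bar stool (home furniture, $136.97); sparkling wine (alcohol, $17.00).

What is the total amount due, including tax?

$1158.55

Fishing rod $69.39: sports equipment → 6% → $4.16
Floor lamp $125.49: home furniture, under $250.00 → 0% → $0.00
Six-pack IPA $17.26: alcohol → 12.75% → $2.20
Key duplication $3.28: personal services → 4.75% → $0.16
Area rug (5x8) $329.58: home furniture, $250.00 or more → 7.5% → $24.72
Scented candle $25.54: general merchandise → 5.5% → $1.40
Dining chair $111.90: home furniture, under $250.00 → 0% → $0.00
Dish soap $6.50: general merchandise → 5.5% → $0.36
Nightstand $151.52: home furniture, under $250.00 → 0% → $0.00
Office chair $128.95: home furniture, under $250.00 → 0% → $0.00
Bar stool $136.97: home furniture, under $250.00 → 0% → $0.00
Sparkling wine $17.00: alcohol → 12.75% → $2.17
Subtotal = $1123.38; tax = $35.17; total due = $1158.55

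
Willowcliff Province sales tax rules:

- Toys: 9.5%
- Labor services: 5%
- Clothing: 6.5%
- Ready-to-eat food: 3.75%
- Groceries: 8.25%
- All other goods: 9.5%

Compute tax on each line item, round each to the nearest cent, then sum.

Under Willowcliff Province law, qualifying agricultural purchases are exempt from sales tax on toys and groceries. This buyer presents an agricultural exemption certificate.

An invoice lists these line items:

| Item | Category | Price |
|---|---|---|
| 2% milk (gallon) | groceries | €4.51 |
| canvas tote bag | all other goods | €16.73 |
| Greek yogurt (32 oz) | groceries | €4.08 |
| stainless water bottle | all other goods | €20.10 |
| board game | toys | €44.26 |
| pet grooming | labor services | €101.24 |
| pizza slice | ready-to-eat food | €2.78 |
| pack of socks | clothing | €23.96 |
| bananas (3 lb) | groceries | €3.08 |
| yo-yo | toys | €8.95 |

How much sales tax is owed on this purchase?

2% milk (gallon) €4.51: groceries, buyer-exempt → 0% → €0.00
Canvas tote bag €16.73: all other goods → 9.5% → €1.59
Greek yogurt (32 oz) €4.08: groceries, buyer-exempt → 0% → €0.00
Stainless water bottle €20.10: all other goods → 9.5% → €1.91
Board game €44.26: toys, buyer-exempt → 0% → €0.00
Pet grooming €101.24: labor services → 5% → €5.06
Pizza slice €2.78: ready-to-eat food → 3.75% → €0.10
Pack of socks €23.96: clothing → 6.5% → €1.56
Bananas (3 lb) €3.08: groceries, buyer-exempt → 0% → €0.00
Yo-yo €8.95: toys, buyer-exempt → 0% → €0.00
Total tax = €1.59 + €1.91 + €5.06 + €0.10 + €1.56 = €10.22

€10.22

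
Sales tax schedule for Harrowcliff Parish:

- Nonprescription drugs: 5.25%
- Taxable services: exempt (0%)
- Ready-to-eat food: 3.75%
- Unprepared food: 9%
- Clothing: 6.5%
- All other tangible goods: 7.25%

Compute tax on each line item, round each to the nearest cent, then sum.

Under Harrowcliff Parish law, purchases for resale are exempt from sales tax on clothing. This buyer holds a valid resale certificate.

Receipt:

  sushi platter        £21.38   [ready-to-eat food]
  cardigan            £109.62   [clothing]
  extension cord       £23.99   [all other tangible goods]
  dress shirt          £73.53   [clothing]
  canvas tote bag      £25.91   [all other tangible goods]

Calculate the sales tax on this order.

£4.42

Sushi platter £21.38: ready-to-eat food → 3.75% → £0.80
Cardigan £109.62: clothing, buyer-exempt → 0% → £0.00
Extension cord £23.99: all other tangible goods → 7.25% → £1.74
Dress shirt £73.53: clothing, buyer-exempt → 0% → £0.00
Canvas tote bag £25.91: all other tangible goods → 7.25% → £1.88
Total tax = £0.80 + £1.74 + £1.88 = £4.42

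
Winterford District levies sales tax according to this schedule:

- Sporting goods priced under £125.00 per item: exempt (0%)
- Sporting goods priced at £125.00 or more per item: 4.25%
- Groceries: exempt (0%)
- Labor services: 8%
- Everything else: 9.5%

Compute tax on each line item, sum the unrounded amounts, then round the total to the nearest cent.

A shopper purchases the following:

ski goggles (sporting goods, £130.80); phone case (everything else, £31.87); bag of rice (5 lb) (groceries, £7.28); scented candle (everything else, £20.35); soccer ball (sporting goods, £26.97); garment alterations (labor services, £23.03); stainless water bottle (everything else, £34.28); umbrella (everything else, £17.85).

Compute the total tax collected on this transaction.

£17.31

Ski goggles £130.80: sporting goods, £125.00 or more → 4.25% → £5.559
Phone case £31.87: everything else → 9.5% → £3.02765
Bag of rice (5 lb) £7.28: groceries → 0% → £0.00
Scented candle £20.35: everything else → 9.5% → £1.93325
Soccer ball £26.97: sporting goods, under £125.00 → 0% → £0.00
Garment alterations £23.03: labor services → 8% → £1.8424
Stainless water bottle £34.28: everything else → 9.5% → £3.2566
Umbrella £17.85: everything else → 9.5% → £1.69575
Unrounded tax sum = £17.31465 → £17.31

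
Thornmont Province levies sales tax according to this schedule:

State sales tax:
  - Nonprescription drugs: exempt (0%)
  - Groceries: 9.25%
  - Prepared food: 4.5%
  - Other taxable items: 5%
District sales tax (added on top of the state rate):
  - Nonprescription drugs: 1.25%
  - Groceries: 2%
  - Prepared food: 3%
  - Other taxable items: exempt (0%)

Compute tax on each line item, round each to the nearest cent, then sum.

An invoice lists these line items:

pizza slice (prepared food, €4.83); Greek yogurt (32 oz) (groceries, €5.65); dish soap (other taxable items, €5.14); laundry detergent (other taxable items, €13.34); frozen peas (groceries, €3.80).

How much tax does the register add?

Pizza slice €4.83: prepared food → 4.5% + 3% district = 7.5% → €0.36
Greek yogurt (32 oz) €5.65: groceries → 9.25% + 2% district = 11.25% → €0.64
Dish soap €5.14: other taxable items → 5% + 0% district = 5% → €0.26
Laundry detergent €13.34: other taxable items → 5% + 0% district = 5% → €0.67
Frozen peas €3.80: groceries → 9.25% + 2% district = 11.25% → €0.43
Total tax = €0.36 + €0.64 + €0.26 + €0.67 + €0.43 = €2.36

€2.36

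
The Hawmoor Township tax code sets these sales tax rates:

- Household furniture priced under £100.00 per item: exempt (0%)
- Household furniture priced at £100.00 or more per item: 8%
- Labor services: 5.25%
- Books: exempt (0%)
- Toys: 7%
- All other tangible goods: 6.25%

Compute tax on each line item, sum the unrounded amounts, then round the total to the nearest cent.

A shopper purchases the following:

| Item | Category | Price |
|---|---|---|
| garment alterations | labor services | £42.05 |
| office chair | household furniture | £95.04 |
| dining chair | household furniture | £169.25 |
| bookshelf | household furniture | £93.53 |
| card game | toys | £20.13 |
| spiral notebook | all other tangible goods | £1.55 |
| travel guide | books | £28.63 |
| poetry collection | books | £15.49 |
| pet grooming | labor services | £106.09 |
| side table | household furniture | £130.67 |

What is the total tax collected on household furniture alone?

£23.99

Office chair £95.04: household furniture, under £100.00 → 0% → £0.00
Dining chair £169.25: household furniture, £100.00 or more → 8% → £13.54
Bookshelf £93.53: household furniture, under £100.00 → 0% → £0.00
Side table £130.67: household furniture, £100.00 or more → 8% → £10.4536
Tax on household furniture: unrounded sum = £23.9936 → £23.99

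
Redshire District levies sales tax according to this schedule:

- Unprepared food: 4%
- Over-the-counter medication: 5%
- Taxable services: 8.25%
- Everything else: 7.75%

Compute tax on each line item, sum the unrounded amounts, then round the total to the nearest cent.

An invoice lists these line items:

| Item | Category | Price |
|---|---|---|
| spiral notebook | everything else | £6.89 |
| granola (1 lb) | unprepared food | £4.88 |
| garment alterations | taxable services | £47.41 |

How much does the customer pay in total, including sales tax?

Spiral notebook £6.89: everything else → 7.75% → £0.533975
Granola (1 lb) £4.88: unprepared food → 4% → £0.1952
Garment alterations £47.41: taxable services → 8.25% → £3.911325
Subtotal = £59.18; unrounded tax = £4.6405 → £4.64; total due = £63.82

£63.82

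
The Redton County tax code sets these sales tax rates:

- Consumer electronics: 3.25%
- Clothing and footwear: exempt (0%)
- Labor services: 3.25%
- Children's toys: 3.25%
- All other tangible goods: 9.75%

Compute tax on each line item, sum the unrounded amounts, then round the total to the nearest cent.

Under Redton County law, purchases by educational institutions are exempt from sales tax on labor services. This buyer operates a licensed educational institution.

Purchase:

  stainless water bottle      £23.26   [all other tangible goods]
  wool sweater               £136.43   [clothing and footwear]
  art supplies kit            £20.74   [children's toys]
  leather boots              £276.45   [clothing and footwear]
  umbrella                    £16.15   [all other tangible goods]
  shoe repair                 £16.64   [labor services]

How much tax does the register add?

Stainless water bottle £23.26: all other tangible goods → 9.75% → £2.26785
Wool sweater £136.43: clothing and footwear → 0% → £0.00
Art supplies kit £20.74: children's toys → 3.25% → £0.67405
Leather boots £276.45: clothing and footwear → 0% → £0.00
Umbrella £16.15: all other tangible goods → 9.75% → £1.574625
Shoe repair £16.64: labor services, buyer-exempt → 0% → £0.00
Unrounded tax sum = £4.516525 → £4.52

£4.52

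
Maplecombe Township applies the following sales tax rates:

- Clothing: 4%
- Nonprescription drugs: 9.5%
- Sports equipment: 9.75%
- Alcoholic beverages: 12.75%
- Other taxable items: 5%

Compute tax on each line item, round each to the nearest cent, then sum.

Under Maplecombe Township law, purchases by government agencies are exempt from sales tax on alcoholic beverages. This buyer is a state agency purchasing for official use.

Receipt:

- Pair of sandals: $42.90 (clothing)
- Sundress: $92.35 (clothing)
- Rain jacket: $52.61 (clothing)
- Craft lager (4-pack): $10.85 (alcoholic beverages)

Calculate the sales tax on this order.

Pair of sandals $42.90: clothing → 4% → $1.72
Sundress $92.35: clothing → 4% → $3.69
Rain jacket $52.61: clothing → 4% → $2.10
Craft lager (4-pack) $10.85: alcoholic beverages, buyer-exempt → 0% → $0.00
Total tax = $1.72 + $3.69 + $2.10 = $7.51

$7.51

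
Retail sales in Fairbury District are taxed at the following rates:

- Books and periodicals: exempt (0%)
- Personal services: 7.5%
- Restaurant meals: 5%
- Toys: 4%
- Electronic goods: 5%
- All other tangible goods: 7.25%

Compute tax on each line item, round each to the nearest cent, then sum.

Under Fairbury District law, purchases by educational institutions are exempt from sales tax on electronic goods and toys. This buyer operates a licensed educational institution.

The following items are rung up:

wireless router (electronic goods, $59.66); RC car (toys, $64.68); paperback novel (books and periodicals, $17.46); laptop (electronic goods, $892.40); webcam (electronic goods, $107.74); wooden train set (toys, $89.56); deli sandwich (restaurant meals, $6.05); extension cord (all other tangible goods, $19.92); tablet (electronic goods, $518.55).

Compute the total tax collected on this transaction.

$1.74

Wireless router $59.66: electronic goods, buyer-exempt → 0% → $0.00
RC car $64.68: toys, buyer-exempt → 0% → $0.00
Paperback novel $17.46: books and periodicals → 0% → $0.00
Laptop $892.40: electronic goods, buyer-exempt → 0% → $0.00
Webcam $107.74: electronic goods, buyer-exempt → 0% → $0.00
Wooden train set $89.56: toys, buyer-exempt → 0% → $0.00
Deli sandwich $6.05: restaurant meals → 5% → $0.30
Extension cord $19.92: all other tangible goods → 7.25% → $1.44
Tablet $518.55: electronic goods, buyer-exempt → 0% → $0.00
Total tax = $0.30 + $1.44 = $1.74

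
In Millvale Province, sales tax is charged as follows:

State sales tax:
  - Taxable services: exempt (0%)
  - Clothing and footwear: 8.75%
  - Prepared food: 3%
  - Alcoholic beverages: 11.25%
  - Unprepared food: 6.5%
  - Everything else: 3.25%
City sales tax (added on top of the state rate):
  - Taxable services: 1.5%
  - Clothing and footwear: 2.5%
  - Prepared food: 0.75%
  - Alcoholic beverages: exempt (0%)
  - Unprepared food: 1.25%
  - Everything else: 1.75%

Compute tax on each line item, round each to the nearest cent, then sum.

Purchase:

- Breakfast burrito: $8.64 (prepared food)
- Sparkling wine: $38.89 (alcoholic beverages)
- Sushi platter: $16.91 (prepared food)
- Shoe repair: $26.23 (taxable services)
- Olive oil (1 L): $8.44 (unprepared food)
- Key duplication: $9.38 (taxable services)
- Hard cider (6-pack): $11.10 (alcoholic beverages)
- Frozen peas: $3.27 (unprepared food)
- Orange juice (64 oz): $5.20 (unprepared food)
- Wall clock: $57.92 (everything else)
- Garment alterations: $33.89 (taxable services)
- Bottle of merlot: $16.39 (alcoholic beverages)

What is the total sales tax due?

$13.66

Breakfast burrito $8.64: prepared food → 3% + 0.75% city = 3.75% → $0.32
Sparkling wine $38.89: alcoholic beverages → 11.25% + 0% city = 11.25% → $4.38
Sushi platter $16.91: prepared food → 3% + 0.75% city = 3.75% → $0.63
Shoe repair $26.23: taxable services → 0% + 1.5% city = 1.5% → $0.39
Olive oil (1 L) $8.44: unprepared food → 6.5% + 1.25% city = 7.75% → $0.65
Key duplication $9.38: taxable services → 0% + 1.5% city = 1.5% → $0.14
Hard cider (6-pack) $11.10: alcoholic beverages → 11.25% + 0% city = 11.25% → $1.25
Frozen peas $3.27: unprepared food → 6.5% + 1.25% city = 7.75% → $0.25
Orange juice (64 oz) $5.20: unprepared food → 6.5% + 1.25% city = 7.75% → $0.40
Wall clock $57.92: everything else → 3.25% + 1.75% city = 5% → $2.90
Garment alterations $33.89: taxable services → 0% + 1.5% city = 1.5% → $0.51
Bottle of merlot $16.39: alcoholic beverages → 11.25% + 0% city = 11.25% → $1.84
Total tax = $0.32 + $4.38 + $0.63 + $0.39 + $0.65 + $0.14 + $1.25 + $0.25 + $0.40 + $2.90 + $0.51 + $1.84 = $13.66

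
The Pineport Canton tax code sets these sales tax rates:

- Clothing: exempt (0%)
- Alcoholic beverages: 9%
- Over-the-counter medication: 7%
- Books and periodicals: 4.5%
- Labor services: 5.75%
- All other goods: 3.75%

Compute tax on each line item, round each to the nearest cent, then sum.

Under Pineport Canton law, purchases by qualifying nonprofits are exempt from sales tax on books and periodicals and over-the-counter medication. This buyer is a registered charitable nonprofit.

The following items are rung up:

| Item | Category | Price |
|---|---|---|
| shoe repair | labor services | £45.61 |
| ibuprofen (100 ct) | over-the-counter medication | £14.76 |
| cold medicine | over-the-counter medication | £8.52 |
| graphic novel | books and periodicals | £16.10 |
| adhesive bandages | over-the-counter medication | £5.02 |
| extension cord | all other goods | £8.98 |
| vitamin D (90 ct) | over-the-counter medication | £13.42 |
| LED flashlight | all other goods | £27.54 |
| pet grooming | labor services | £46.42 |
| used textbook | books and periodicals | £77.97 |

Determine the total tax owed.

£6.66

Shoe repair £45.61: labor services → 5.75% → £2.62
Ibuprofen (100 ct) £14.76: over-the-counter medication, buyer-exempt → 0% → £0.00
Cold medicine £8.52: over-the-counter medication, buyer-exempt → 0% → £0.00
Graphic novel £16.10: books and periodicals, buyer-exempt → 0% → £0.00
Adhesive bandages £5.02: over-the-counter medication, buyer-exempt → 0% → £0.00
Extension cord £8.98: all other goods → 3.75% → £0.34
Vitamin D (90 ct) £13.42: over-the-counter medication, buyer-exempt → 0% → £0.00
LED flashlight £27.54: all other goods → 3.75% → £1.03
Pet grooming £46.42: labor services → 5.75% → £2.67
Used textbook £77.97: books and periodicals, buyer-exempt → 0% → £0.00
Total tax = £2.62 + £0.34 + £1.03 + £2.67 = £6.66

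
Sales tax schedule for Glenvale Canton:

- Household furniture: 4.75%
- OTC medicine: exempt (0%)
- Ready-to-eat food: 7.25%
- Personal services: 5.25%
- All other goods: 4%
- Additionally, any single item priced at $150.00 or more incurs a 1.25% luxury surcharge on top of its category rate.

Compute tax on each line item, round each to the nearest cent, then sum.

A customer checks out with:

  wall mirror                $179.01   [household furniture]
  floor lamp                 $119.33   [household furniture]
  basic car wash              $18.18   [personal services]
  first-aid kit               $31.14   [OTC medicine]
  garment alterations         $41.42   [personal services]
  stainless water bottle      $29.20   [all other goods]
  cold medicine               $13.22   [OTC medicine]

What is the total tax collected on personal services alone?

Basic car wash $18.18: personal services → 5.25% → $0.95
Garment alterations $41.42: personal services → 5.25% → $2.17
Tax on personal services = $0.95 + $2.17 = $3.12

$3.12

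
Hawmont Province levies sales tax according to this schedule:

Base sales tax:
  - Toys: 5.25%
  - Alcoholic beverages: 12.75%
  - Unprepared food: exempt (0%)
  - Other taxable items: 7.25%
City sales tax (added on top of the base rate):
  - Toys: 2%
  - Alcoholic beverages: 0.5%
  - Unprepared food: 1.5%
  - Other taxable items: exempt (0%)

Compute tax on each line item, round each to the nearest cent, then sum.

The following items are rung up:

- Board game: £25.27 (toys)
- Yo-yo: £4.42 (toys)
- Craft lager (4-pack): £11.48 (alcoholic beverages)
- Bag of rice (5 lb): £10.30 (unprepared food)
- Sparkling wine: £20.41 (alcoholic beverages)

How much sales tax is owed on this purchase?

£6.52

Board game £25.27: toys → 5.25% + 2% city = 7.25% → £1.83
Yo-yo £4.42: toys → 5.25% + 2% city = 7.25% → £0.32
Craft lager (4-pack) £11.48: alcoholic beverages → 12.75% + 0.5% city = 13.25% → £1.52
Bag of rice (5 lb) £10.30: unprepared food → 0% + 1.5% city = 1.5% → £0.15
Sparkling wine £20.41: alcoholic beverages → 12.75% + 0.5% city = 13.25% → £2.70
Total tax = £1.83 + £0.32 + £1.52 + £0.15 + £2.70 = £6.52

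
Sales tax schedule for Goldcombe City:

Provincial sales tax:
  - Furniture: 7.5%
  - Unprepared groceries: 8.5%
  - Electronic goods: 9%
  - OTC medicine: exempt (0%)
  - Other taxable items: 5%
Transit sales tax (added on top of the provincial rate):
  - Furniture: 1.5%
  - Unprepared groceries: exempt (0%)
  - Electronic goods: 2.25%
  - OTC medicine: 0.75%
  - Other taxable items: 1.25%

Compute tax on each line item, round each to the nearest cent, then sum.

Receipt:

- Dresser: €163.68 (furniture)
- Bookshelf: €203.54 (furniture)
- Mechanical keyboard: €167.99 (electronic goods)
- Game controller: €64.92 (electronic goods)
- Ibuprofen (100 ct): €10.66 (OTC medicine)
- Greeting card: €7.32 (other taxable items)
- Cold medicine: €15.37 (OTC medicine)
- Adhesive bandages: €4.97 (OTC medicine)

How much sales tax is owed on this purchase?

€59.95

Dresser €163.68: furniture → 7.5% + 1.5% transit = 9% → €14.73
Bookshelf €203.54: furniture → 7.5% + 1.5% transit = 9% → €18.32
Mechanical keyboard €167.99: electronic goods → 9% + 2.25% transit = 11.25% → €18.90
Game controller €64.92: electronic goods → 9% + 2.25% transit = 11.25% → €7.30
Ibuprofen (100 ct) €10.66: OTC medicine → 0% + 0.75% transit = 0.75% → €0.08
Greeting card €7.32: other taxable items → 5% + 1.25% transit = 6.25% → €0.46
Cold medicine €15.37: OTC medicine → 0% + 0.75% transit = 0.75% → €0.12
Adhesive bandages €4.97: OTC medicine → 0% + 0.75% transit = 0.75% → €0.04
Total tax = €14.73 + €18.32 + €18.90 + €7.30 + €0.08 + €0.46 + €0.12 + €0.04 = €59.95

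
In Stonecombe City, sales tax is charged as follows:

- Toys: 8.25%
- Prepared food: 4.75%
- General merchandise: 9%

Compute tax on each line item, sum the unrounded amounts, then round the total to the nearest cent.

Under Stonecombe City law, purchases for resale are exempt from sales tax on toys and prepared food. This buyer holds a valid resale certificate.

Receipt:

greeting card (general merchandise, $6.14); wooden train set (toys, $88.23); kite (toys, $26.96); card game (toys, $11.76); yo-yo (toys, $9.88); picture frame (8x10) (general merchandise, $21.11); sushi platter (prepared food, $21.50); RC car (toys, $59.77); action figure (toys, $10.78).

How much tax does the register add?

$2.45

Greeting card $6.14: general merchandise → 9% → $0.5526
Wooden train set $88.23: toys, buyer-exempt → 0% → $0.00
Kite $26.96: toys, buyer-exempt → 0% → $0.00
Card game $11.76: toys, buyer-exempt → 0% → $0.00
Yo-yo $9.88: toys, buyer-exempt → 0% → $0.00
Picture frame (8x10) $21.11: general merchandise → 9% → $1.8999
Sushi platter $21.50: prepared food, buyer-exempt → 0% → $0.00
RC car $59.77: toys, buyer-exempt → 0% → $0.00
Action figure $10.78: toys, buyer-exempt → 0% → $0.00
Unrounded tax sum = $2.4525 → $2.45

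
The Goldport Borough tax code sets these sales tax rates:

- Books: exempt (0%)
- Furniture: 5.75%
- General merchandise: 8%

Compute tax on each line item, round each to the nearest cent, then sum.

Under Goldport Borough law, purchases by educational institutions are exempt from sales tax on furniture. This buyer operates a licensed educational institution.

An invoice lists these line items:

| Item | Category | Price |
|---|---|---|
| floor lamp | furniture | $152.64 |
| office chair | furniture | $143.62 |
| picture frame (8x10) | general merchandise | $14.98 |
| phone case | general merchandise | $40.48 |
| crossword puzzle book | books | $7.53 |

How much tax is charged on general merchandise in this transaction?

$4.44

Picture frame (8x10) $14.98: general merchandise → 8% → $1.20
Phone case $40.48: general merchandise → 8% → $3.24
Tax on general merchandise = $1.20 + $3.24 = $4.44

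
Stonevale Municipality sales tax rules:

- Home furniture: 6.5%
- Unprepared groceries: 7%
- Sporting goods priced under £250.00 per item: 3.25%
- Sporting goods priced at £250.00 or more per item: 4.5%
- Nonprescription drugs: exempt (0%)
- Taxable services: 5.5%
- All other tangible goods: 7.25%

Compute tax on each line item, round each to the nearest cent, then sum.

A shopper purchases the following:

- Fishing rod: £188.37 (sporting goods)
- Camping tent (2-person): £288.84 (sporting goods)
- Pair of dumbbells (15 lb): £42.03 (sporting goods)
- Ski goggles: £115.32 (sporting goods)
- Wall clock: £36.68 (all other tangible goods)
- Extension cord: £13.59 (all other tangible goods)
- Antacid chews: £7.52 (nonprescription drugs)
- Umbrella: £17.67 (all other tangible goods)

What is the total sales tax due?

Fishing rod £188.37: sporting goods, under £250.00 → 3.25% → £6.12
Camping tent (2-person) £288.84: sporting goods, £250.00 or more → 4.5% → £13.00
Pair of dumbbells (15 lb) £42.03: sporting goods, under £250.00 → 3.25% → £1.37
Ski goggles £115.32: sporting goods, under £250.00 → 3.25% → £3.75
Wall clock £36.68: all other tangible goods → 7.25% → £2.66
Extension cord £13.59: all other tangible goods → 7.25% → £0.99
Antacid chews £7.52: nonprescription drugs → 0% → £0.00
Umbrella £17.67: all other tangible goods → 7.25% → £1.28
Total tax = £6.12 + £13.00 + £1.37 + £3.75 + £2.66 + £0.99 + £1.28 = £29.17

£29.17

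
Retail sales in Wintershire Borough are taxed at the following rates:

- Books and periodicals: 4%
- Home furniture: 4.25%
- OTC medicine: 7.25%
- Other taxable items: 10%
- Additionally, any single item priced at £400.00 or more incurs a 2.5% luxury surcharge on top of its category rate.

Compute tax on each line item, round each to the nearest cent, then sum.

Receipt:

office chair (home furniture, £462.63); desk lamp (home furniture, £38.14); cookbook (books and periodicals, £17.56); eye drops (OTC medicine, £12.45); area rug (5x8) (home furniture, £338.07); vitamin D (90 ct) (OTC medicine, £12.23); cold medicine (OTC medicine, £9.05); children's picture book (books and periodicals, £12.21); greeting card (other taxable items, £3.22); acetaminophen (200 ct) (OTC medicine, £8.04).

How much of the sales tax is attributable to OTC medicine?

Eye drops £12.45: OTC medicine → 7.25% → £0.90
Vitamin D (90 ct) £12.23: OTC medicine → 7.25% → £0.89
Cold medicine £9.05: OTC medicine → 7.25% → £0.66
Acetaminophen (200 ct) £8.04: OTC medicine → 7.25% → £0.58
Tax on OTC medicine = £0.90 + £0.89 + £0.66 + £0.58 = £3.03

£3.03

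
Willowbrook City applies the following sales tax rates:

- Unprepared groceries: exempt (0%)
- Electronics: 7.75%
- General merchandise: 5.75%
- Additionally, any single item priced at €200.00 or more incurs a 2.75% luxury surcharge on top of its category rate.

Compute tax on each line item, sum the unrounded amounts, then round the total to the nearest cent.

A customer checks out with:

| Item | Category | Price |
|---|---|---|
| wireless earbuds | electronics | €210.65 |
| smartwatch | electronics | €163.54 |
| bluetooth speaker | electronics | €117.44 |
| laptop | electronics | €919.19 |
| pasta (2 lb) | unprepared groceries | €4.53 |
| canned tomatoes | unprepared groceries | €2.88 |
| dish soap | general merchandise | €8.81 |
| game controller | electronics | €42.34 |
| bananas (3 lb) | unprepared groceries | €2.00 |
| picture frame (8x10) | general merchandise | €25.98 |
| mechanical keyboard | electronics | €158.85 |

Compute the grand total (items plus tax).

€1814.21

Wireless earbuds €210.65: electronics → 7.75% + 2.75% surcharge = 10.5% → €22.11825
Smartwatch €163.54: electronics → 7.75% → €12.67435
Bluetooth speaker €117.44: electronics → 7.75% → €9.1016
Laptop €919.19: electronics → 7.75% + 2.75% surcharge = 10.5% → €96.51495
Pasta (2 lb) €4.53: unprepared groceries → 0% → €0.00
Canned tomatoes €2.88: unprepared groceries → 0% → €0.00
Dish soap €8.81: general merchandise → 5.75% → €0.506575
Game controller €42.34: electronics → 7.75% → €3.28135
Bananas (3 lb) €2.00: unprepared groceries → 0% → €0.00
Picture frame (8x10) €25.98: general merchandise → 5.75% → €1.49385
Mechanical keyboard €158.85: electronics → 7.75% → €12.310875
Subtotal = €1656.21; unrounded tax = €158.0018 → €158.00; total due = €1814.21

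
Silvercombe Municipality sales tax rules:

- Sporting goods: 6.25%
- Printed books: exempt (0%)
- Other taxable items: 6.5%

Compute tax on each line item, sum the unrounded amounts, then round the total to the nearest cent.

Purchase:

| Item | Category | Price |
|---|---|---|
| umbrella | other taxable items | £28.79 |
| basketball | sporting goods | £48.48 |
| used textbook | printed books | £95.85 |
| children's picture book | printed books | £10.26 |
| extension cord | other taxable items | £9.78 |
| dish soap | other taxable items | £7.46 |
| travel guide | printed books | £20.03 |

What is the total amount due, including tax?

Umbrella £28.79: other taxable items → 6.5% → £1.87135
Basketball £48.48: sporting goods → 6.25% → £3.03
Used textbook £95.85: printed books → 0% → £0.00
Children's picture book £10.26: printed books → 0% → £0.00
Extension cord £9.78: other taxable items → 6.5% → £0.6357
Dish soap £7.46: other taxable items → 6.5% → £0.4849
Travel guide £20.03: printed books → 0% → £0.00
Subtotal = £220.65; unrounded tax = £6.02195 → £6.02; total due = £226.67

£226.67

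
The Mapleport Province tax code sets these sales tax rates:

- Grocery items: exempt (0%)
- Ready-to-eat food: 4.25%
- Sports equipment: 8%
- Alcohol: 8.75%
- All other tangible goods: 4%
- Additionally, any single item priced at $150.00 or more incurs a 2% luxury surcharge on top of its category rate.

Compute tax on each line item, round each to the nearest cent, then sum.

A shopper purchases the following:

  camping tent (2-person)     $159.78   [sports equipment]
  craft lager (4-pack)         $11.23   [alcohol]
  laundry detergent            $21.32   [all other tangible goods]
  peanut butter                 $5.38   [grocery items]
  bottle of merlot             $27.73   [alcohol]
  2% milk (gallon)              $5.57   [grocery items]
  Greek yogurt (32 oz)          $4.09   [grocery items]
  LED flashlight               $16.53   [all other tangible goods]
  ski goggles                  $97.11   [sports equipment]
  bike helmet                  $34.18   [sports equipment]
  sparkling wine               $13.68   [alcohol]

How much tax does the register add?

Camping tent (2-person) $159.78: sports equipment → 8% + 2% surcharge = 10% → $15.98
Craft lager (4-pack) $11.23: alcohol → 8.75% → $0.98
Laundry detergent $21.32: all other tangible goods → 4% → $0.85
Peanut butter $5.38: grocery items → 0% → $0.00
Bottle of merlot $27.73: alcohol → 8.75% → $2.43
2% milk (gallon) $5.57: grocery items → 0% → $0.00
Greek yogurt (32 oz) $4.09: grocery items → 0% → $0.00
LED flashlight $16.53: all other tangible goods → 4% → $0.66
Ski goggles $97.11: sports equipment → 8% → $7.77
Bike helmet $34.18: sports equipment → 8% → $2.73
Sparkling wine $13.68: alcohol → 8.75% → $1.20
Total tax = $15.98 + $0.98 + $0.85 + $2.43 + $0.66 + $7.77 + $2.73 + $1.20 = $32.60

$32.60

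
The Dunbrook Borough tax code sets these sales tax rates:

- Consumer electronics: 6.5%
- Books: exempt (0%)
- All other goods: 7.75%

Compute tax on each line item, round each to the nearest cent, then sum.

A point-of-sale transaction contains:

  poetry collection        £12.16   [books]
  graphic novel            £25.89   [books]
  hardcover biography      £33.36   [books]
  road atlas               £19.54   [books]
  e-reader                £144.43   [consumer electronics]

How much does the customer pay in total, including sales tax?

£244.77

Poetry collection £12.16: books → 0% → £0.00
Graphic novel £25.89: books → 0% → £0.00
Hardcover biography £33.36: books → 0% → £0.00
Road atlas £19.54: books → 0% → £0.00
E-reader £144.43: consumer electronics → 6.5% → £9.39
Subtotal = £235.38; tax = £9.39; total due = £244.77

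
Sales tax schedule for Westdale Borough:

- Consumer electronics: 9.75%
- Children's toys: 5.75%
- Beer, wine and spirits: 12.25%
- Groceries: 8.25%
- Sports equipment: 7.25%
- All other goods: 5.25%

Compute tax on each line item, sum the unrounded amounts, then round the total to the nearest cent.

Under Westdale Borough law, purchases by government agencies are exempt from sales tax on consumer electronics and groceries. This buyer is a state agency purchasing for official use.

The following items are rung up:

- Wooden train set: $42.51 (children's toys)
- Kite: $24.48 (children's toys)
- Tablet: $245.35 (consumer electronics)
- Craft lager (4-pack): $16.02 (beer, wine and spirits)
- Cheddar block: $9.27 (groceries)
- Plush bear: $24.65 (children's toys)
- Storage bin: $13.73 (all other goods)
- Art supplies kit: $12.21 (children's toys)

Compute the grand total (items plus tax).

Wooden train set $42.51: children's toys → 5.75% → $2.444325
Kite $24.48: children's toys → 5.75% → $1.4076
Tablet $245.35: consumer electronics, buyer-exempt → 0% → $0.00
Craft lager (4-pack) $16.02: beer, wine and spirits → 12.25% → $1.96245
Cheddar block $9.27: groceries, buyer-exempt → 0% → $0.00
Plush bear $24.65: children's toys → 5.75% → $1.417375
Storage bin $13.73: all other goods → 5.25% → $0.720825
Art supplies kit $12.21: children's toys → 5.75% → $0.702075
Subtotal = $388.22; unrounded tax = $8.65465 → $8.65; total due = $396.87

$396.87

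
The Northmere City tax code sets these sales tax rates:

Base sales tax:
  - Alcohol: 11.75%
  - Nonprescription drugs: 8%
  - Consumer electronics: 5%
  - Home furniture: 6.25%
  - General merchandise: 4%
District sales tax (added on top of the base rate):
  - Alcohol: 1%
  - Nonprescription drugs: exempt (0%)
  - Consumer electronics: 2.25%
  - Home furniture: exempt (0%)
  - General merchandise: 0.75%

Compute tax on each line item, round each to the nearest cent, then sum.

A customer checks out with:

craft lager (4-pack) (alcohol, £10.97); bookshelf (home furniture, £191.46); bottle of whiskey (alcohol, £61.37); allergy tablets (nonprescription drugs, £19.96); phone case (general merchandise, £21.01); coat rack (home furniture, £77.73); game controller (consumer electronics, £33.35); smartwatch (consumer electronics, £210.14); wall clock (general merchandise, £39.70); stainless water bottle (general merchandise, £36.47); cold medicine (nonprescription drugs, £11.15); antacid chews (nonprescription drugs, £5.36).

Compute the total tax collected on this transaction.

£51.25

Craft lager (4-pack) £10.97: alcohol → 11.75% + 1% district = 12.75% → £1.40
Bookshelf £191.46: home furniture → 6.25% + 0% district = 6.25% → £11.97
Bottle of whiskey £61.37: alcohol → 11.75% + 1% district = 12.75% → £7.82
Allergy tablets £19.96: nonprescription drugs → 8% + 0% district = 8% → £1.60
Phone case £21.01: general merchandise → 4% + 0.75% district = 4.75% → £1.00
Coat rack £77.73: home furniture → 6.25% + 0% district = 6.25% → £4.86
Game controller £33.35: consumer electronics → 5% + 2.25% district = 7.25% → £2.42
Smartwatch £210.14: consumer electronics → 5% + 2.25% district = 7.25% → £15.24
Wall clock £39.70: general merchandise → 4% + 0.75% district = 4.75% → £1.89
Stainless water bottle £36.47: general merchandise → 4% + 0.75% district = 4.75% → £1.73
Cold medicine £11.15: nonprescription drugs → 8% + 0% district = 8% → £0.89
Antacid chews £5.36: nonprescription drugs → 8% + 0% district = 8% → £0.43
Total tax = £1.40 + £11.97 + £7.82 + £1.60 + £1.00 + £4.86 + £2.42 + £15.24 + £1.89 + £1.73 + £0.89 + £0.43 = £51.25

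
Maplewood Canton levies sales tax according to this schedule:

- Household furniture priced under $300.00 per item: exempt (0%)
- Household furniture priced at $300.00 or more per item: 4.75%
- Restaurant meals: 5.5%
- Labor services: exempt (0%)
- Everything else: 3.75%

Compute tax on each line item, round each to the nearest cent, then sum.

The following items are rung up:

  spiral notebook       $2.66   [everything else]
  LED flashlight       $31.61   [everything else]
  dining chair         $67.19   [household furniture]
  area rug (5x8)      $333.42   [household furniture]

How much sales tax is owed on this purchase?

Spiral notebook $2.66: everything else → 3.75% → $0.10
LED flashlight $31.61: everything else → 3.75% → $1.19
Dining chair $67.19: household furniture, under $300.00 → 0% → $0.00
Area rug (5x8) $333.42: household furniture, $300.00 or more → 4.75% → $15.84
Total tax = $0.10 + $1.19 + $15.84 = $17.13

$17.13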